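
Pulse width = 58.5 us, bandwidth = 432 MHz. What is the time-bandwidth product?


TBP = 58.5 * 432 = 25272.0

25272.0


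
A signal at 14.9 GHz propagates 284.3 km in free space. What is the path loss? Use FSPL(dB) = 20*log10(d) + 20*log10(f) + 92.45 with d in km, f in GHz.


20*log10(284.3) = 49.08
20*log10(14.9) = 23.46
FSPL = 165.0 dB

165.0 dB


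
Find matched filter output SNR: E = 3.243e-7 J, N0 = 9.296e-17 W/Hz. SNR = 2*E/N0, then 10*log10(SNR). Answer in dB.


SNR_lin = 2 * 3.243e-7 / 9.296e-17 = 6.977e9
SNR_dB = 10*log10(6.977e9) = 98.4 dB

98.4 dB


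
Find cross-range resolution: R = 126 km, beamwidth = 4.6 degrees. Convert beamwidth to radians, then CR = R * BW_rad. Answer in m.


BW_rad = 0.080285146
CR = 126000 * 0.080285146 = 10115.9 m

10115.9 m


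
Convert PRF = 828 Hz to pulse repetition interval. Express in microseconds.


PRI = 1/828 = 0.0012077295 s = 1207.7 us

1207.7 us


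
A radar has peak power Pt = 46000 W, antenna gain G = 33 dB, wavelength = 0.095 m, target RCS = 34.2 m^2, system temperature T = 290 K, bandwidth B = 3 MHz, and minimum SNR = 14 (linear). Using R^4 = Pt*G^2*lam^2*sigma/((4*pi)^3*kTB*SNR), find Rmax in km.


G_lin = 10^(33/10) = 1995.262315
R^4 = 46000 * 1995.262315^2 * 0.095^2 * 34.2 / ((4*pi)^3 * 1.38e-23 * 290 * 3000000.0 * 14)
R^4 = 1.69463e20 m^4
R_max = (1.69463e20)^(1/4) = 114095.6 m = 114.1 km

114.1 km


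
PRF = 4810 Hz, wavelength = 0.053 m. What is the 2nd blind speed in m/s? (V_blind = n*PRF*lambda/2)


V_blind = 2 * 4810 * 0.053 / 2 = 254.9 m/s

254.9 m/s


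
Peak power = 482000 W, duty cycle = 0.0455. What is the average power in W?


P_avg = 482000 * 0.0455 = 21931.0 W

21931.0 W


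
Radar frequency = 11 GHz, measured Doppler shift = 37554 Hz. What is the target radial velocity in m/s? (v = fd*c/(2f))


v = 37554 * 3e8 / (2 * 11000000000.0) = 512.1 m/s

512.1 m/s


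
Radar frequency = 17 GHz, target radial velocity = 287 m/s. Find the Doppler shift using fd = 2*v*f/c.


fd = 2 * 287 * 17000000000.0 / 3e8 = 32526.7 Hz

32526.7 Hz


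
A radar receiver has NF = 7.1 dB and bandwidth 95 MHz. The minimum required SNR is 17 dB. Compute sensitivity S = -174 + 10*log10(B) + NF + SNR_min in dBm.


10*log10(95000000.0) = 79.78
S = -174 + 79.78 + 7.1 + 17 = -70.1 dBm

-70.1 dBm


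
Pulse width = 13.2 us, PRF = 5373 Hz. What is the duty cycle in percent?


DC = 13.2e-6 * 5373 * 100 = 7.09%

7.09%


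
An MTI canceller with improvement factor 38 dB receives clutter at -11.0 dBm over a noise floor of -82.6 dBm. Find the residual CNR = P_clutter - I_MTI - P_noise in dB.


CNR = -11.0 - 38 - (-82.6) = 33.6 dB

33.6 dB


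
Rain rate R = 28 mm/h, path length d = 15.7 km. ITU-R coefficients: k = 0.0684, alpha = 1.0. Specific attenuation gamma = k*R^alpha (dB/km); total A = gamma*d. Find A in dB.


gamma = 0.0684 * 28^1.0 = 1.9152 dB/km
A = 1.9152 * 15.7 = 30.07 dB

30.07 dB


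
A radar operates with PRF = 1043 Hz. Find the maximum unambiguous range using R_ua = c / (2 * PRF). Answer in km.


R_ua = 3e8 / (2 * 1043) = 143815.9 m = 143.8 km

143.8 km


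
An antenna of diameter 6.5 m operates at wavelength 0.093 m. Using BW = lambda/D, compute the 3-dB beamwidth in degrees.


BW_rad = 0.093 / 6.5 = 0.014308
BW_deg = 0.82 degrees

0.82 degrees


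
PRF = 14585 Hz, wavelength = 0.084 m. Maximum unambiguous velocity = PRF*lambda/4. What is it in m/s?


V_ua = 14585 * 0.084 / 4 = 306.3 m/s

306.3 m/s


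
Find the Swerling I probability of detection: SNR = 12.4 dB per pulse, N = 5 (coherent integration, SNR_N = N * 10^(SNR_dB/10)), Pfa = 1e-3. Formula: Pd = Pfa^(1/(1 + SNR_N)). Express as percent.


SNR_lin = 10^(12.4/10) = 17.37801
SNR_N = 5 * 17.37801 = 86.89005
1/(1 + SNR_N) = 1/87.89005 = 0.0113779
Pd = (1e-3)^0.0113779 = 0.92441
Pd = 92.4%

92.4%


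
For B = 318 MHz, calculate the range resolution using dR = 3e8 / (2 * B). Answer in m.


dR = 3e8 / (2 * 318000000.0) = 0.47 m

0.47 m


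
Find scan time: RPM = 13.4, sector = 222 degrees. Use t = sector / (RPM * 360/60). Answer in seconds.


t = 222 / (13.4 * 360) * 60 = 2.76 s

2.76 s


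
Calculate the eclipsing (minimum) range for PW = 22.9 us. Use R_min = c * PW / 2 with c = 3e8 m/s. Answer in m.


R_min = 3e8 * 22.9e-6 / 2 = 3435.0 m

3435.0 m


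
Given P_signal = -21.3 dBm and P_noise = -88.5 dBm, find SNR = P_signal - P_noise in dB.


SNR = -21.3 - (-88.5) = 67.2 dB

67.2 dB


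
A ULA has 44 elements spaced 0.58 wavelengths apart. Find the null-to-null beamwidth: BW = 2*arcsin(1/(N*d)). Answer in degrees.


1/(N*d) = 1/(44*0.58) = 0.039185
BW = 2*arcsin(0.039185) = 4.5 degrees

4.5 degrees


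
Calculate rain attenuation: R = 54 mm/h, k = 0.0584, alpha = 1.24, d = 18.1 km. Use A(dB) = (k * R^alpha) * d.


gamma = 0.0584 * 54^1.24 = 8.2145 dB/km
A = 8.2145 * 18.1 = 148.68 dB

148.68 dB


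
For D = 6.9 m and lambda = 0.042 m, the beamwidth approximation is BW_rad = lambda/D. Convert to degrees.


BW_rad = 0.042 / 6.9 = 0.006087
BW_deg = 0.35 degrees

0.35 degrees


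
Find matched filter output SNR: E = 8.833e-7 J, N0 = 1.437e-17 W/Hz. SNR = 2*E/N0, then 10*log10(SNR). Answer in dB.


SNR_lin = 2 * 8.833e-7 / 1.437e-17 = 1.229e11
SNR_dB = 10*log10(1.229e11) = 110.9 dB

110.9 dB


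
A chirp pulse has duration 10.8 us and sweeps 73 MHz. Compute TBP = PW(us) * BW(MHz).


TBP = 10.8 * 73 = 788.4

788.4


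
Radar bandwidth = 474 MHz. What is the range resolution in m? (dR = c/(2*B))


dR = 3e8 / (2 * 474000000.0) = 0.32 m

0.32 m


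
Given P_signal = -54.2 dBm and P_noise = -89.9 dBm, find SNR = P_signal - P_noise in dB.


SNR = -54.2 - (-89.9) = 35.7 dB

35.7 dB


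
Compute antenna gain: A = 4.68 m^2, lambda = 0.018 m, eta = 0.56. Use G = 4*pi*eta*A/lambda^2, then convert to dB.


G_linear = 4*pi*0.56*4.68/0.018^2 = 101647.98
G_dB = 10*log10(101647.98) = 50.1 dB

50.1 dB


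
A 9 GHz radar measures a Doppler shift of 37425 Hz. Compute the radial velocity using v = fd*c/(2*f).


v = 37425 * 3e8 / (2 * 9000000000.0) = 623.8 m/s

623.8 m/s


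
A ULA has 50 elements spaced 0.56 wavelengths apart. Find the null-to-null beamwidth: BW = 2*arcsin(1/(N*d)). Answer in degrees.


1/(N*d) = 1/(50*0.56) = 0.035714
BW = 2*arcsin(0.035714) = 4.1 degrees

4.1 degrees


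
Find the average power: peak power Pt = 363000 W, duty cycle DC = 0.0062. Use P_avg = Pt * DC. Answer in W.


P_avg = 363000 * 0.0062 = 2250.6 W

2250.6 W


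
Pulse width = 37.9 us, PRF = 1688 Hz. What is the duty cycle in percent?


DC = 37.9e-6 * 1688 * 100 = 6.4%

6.4%


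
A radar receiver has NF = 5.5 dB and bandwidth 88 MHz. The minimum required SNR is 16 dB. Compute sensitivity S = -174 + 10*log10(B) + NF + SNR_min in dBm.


10*log10(88000000.0) = 79.44
S = -174 + 79.44 + 5.5 + 16 = -73.1 dBm

-73.1 dBm


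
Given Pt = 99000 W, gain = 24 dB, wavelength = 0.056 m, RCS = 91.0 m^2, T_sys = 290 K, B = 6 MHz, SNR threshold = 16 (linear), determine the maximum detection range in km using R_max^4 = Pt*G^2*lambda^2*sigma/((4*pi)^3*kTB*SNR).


G_lin = 10^(24/10) = 251.188643
R^4 = 99000 * 251.188643^2 * 0.056^2 * 91.0 / ((4*pi)^3 * 1.38e-23 * 290 * 6000000.0 * 16)
R^4 = 2.33816e18 m^4
R_max = (2.33816e18)^(1/4) = 39103.8 m = 39.1 km

39.1 km


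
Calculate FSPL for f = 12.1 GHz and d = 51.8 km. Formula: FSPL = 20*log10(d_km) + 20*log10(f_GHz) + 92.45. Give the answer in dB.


20*log10(51.8) = 34.29
20*log10(12.1) = 21.66
FSPL = 148.4 dB

148.4 dB


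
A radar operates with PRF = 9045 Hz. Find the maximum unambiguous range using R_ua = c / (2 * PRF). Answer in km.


R_ua = 3e8 / (2 * 9045) = 16583.7 m = 16.6 km

16.6 km


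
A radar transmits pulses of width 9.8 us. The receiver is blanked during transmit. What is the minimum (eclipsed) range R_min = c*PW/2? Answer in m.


R_min = 3e8 * 9.8e-6 / 2 = 1470.0 m

1470.0 m


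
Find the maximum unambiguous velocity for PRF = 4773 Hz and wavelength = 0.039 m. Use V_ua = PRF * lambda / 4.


V_ua = 4773 * 0.039 / 4 = 46.5 m/s

46.5 m/s


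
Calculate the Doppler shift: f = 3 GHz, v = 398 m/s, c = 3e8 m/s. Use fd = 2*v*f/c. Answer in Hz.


fd = 2 * 398 * 3000000000.0 / 3e8 = 7960.0 Hz

7960.0 Hz


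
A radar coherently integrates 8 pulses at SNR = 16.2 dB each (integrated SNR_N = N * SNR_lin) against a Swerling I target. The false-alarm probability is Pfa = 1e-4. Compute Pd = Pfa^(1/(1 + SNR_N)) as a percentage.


SNR_lin = 10^(16.2/10) = 41.68694
SNR_N = 8 * 41.68694 = 333.49552
1/(1 + SNR_N) = 1/334.49552 = 0.0029896
Pd = (1e-4)^0.0029896 = 0.97284
Pd = 97.3%

97.3%


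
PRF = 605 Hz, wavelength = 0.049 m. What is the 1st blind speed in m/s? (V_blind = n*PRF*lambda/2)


V_blind = 1 * 605 * 0.049 / 2 = 14.8 m/s

14.8 m/s


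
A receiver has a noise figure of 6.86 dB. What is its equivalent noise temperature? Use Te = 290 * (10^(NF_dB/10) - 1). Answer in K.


NF_lin = 10^(6.86/10) = 4.852885
Te = 290 * (4.852885 - 1) = 1117.3 K

1117.3 K


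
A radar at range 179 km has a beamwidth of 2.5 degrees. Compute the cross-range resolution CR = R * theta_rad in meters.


BW_rad = 0.043633231
CR = 179000 * 0.043633231 = 7810.3 m

7810.3 m


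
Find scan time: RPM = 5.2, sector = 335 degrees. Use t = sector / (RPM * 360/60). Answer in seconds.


t = 335 / (5.2 * 360) * 60 = 10.74 s

10.74 s


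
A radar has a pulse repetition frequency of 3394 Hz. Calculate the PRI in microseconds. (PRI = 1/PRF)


PRI = 1/3394 = 0.0002946376 s = 294.6 us

294.6 us


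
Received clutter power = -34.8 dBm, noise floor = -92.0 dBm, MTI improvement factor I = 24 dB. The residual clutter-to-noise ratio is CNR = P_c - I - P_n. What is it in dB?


CNR = -34.8 - 24 - (-92.0) = 33.2 dB

33.2 dB


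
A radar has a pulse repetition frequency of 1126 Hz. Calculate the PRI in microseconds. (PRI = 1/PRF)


PRI = 1/1126 = 0.0008880995 s = 888.1 us

888.1 us


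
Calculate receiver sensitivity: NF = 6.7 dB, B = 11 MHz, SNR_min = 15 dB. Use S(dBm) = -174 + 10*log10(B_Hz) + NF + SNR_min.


10*log10(11000000.0) = 70.41
S = -174 + 70.41 + 6.7 + 15 = -81.9 dBm

-81.9 dBm


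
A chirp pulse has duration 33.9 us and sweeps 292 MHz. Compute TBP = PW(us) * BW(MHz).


TBP = 33.9 * 292 = 9898.8

9898.8


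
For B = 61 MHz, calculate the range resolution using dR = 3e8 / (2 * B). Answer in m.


dR = 3e8 / (2 * 61000000.0) = 2.46 m

2.46 m


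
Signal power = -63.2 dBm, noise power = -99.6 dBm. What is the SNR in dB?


SNR = -63.2 - (-99.6) = 36.4 dB

36.4 dB


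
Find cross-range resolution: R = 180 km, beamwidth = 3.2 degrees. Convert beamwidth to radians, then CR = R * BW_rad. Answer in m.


BW_rad = 0.055850536
CR = 180000 * 0.055850536 = 10053.1 m

10053.1 m


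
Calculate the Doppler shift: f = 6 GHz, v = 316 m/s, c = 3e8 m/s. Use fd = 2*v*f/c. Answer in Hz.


fd = 2 * 316 * 6000000000.0 / 3e8 = 12640.0 Hz

12640.0 Hz


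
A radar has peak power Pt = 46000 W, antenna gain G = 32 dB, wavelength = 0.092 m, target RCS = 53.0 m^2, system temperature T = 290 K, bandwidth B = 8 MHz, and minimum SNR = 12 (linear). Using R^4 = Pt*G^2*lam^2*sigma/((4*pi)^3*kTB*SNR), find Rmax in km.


G_lin = 10^(32/10) = 1584.893192
R^4 = 46000 * 1584.893192^2 * 0.092^2 * 53.0 / ((4*pi)^3 * 1.38e-23 * 290 * 8000000.0 * 12)
R^4 = 6.79879e19 m^4
R_max = (6.79879e19)^(1/4) = 90804.6 m = 90.8 km

90.8 km


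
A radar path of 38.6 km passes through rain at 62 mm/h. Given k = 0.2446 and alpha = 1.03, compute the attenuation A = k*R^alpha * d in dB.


gamma = 0.2446 * 62^1.03 = 17.164055 dB/km
A = 17.164055 * 38.6 = 662.53 dB

662.53 dB


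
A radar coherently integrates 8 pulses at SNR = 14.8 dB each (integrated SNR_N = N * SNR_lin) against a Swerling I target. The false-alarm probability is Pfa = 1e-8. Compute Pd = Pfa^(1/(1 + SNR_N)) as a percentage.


SNR_lin = 10^(14.8/10) = 30.19952
SNR_N = 8 * 30.19952 = 241.59616
1/(1 + SNR_N) = 1/242.59616 = 0.0041221
Pd = (1e-8)^0.0041221 = 0.92688
Pd = 92.7%

92.7%


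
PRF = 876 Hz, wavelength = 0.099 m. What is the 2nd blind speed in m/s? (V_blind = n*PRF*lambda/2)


V_blind = 2 * 876 * 0.099 / 2 = 86.7 m/s

86.7 m/s


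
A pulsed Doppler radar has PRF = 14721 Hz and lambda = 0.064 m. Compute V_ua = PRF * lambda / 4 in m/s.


V_ua = 14721 * 0.064 / 4 = 235.5 m/s

235.5 m/s


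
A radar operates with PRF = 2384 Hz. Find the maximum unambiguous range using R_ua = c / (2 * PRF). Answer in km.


R_ua = 3e8 / (2 * 2384) = 62919.5 m = 62.9 km

62.9 km


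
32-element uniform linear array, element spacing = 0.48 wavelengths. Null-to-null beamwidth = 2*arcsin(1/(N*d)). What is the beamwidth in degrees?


1/(N*d) = 1/(32*0.48) = 0.065104
BW = 2*arcsin(0.065104) = 7.5 degrees

7.5 degrees


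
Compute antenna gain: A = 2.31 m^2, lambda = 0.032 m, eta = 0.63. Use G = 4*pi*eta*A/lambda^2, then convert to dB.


G_linear = 4*pi*0.63*2.31/0.032^2 = 17859.22
G_dB = 10*log10(17859.22) = 42.5 dB

42.5 dB


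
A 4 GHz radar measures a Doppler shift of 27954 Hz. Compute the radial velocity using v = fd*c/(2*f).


v = 27954 * 3e8 / (2 * 4000000000.0) = 1048.3 m/s

1048.3 m/s


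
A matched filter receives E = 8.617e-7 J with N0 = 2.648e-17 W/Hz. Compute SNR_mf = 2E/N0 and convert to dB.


SNR_lin = 2 * 8.617e-7 / 2.648e-17 = 6.508e10
SNR_dB = 10*log10(6.508e10) = 108.1 dB

108.1 dB


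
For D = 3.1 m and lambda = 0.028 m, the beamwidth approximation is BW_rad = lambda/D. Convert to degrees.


BW_rad = 0.028 / 3.1 = 0.009032
BW_deg = 0.52 degrees

0.52 degrees


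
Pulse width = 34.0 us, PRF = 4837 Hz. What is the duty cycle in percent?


DC = 34.0e-6 * 4837 * 100 = 16.45%

16.45%


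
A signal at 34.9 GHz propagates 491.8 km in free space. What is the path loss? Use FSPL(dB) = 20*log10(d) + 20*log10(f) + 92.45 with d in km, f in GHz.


20*log10(491.8) = 53.84
20*log10(34.9) = 30.86
FSPL = 177.1 dB

177.1 dB


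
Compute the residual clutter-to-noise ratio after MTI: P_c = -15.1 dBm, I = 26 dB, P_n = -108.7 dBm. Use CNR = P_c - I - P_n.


CNR = -15.1 - 26 - (-108.7) = 67.6 dB

67.6 dB


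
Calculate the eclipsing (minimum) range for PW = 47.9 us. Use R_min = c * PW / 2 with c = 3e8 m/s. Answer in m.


R_min = 3e8 * 47.9e-6 / 2 = 7185.0 m

7185.0 m


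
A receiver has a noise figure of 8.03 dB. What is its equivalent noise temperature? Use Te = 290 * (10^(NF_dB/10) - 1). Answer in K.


NF_lin = 10^(8.03/10) = 6.353309
Te = 290 * (6.353309 - 1) = 1552.5 K

1552.5 K


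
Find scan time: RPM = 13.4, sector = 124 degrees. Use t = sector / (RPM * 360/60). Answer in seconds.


t = 124 / (13.4 * 360) * 60 = 1.54 s

1.54 s


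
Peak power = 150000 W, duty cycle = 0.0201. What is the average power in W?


P_avg = 150000 * 0.0201 = 3015.0 W

3015.0 W


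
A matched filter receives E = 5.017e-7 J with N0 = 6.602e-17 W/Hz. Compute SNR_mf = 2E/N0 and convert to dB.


SNR_lin = 2 * 5.017e-7 / 6.602e-17 = 1.52e10
SNR_dB = 10*log10(1.52e10) = 101.8 dB

101.8 dB


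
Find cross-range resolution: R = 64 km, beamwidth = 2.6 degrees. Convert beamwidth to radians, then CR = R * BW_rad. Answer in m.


BW_rad = 0.045378561
CR = 64000 * 0.045378561 = 2904.2 m

2904.2 m


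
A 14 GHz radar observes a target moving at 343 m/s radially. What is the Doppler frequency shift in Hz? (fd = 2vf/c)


fd = 2 * 343 * 14000000000.0 / 3e8 = 32013.3 Hz

32013.3 Hz


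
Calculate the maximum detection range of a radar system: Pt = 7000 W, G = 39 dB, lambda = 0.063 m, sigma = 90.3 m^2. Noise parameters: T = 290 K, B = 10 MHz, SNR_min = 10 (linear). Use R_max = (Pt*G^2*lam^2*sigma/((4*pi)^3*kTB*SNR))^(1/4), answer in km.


G_lin = 10^(39/10) = 7943.282347
R^4 = 7000 * 7943.282347^2 * 0.063^2 * 90.3 / ((4*pi)^3 * 1.38e-23 * 290 * 10000000.0 * 10)
R^4 = 1.99324e20 m^4
R_max = (1.99324e20)^(1/4) = 118820.1 m = 118.8 km

118.8 km


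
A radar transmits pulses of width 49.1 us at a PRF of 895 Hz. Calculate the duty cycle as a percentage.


DC = 49.1e-6 * 895 * 100 = 4.39%

4.39%


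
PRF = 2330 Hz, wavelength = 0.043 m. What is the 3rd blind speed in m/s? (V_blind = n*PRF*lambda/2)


V_blind = 3 * 2330 * 0.043 / 2 = 150.3 m/s

150.3 m/s


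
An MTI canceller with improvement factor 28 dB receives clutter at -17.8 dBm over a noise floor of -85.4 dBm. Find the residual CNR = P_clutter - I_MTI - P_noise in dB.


CNR = -17.8 - 28 - (-85.4) = 39.6 dB

39.6 dB


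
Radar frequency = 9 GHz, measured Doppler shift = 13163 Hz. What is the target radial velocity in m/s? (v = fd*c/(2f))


v = 13163 * 3e8 / (2 * 9000000000.0) = 219.4 m/s

219.4 m/s


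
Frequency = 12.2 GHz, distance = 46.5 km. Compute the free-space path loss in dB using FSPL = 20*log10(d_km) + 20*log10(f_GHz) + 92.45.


20*log10(46.5) = 33.35
20*log10(12.2) = 21.73
FSPL = 147.5 dB

147.5 dB


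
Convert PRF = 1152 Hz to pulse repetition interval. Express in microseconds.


PRI = 1/1152 = 0.0008680556 s = 868.1 us

868.1 us


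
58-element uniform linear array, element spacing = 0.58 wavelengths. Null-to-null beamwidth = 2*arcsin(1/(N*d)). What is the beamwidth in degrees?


1/(N*d) = 1/(58*0.58) = 0.029727
BW = 2*arcsin(0.029727) = 3.4 degrees

3.4 degrees


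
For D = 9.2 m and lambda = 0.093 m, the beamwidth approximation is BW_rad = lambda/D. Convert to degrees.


BW_rad = 0.093 / 9.2 = 0.010109
BW_deg = 0.58 degrees

0.58 degrees


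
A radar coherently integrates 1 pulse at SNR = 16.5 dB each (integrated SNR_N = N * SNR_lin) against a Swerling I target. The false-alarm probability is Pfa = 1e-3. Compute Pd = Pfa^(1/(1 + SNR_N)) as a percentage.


SNR_lin = 10^(16.5/10) = 44.66836
SNR_N = 1 * 44.66836 = 44.66836
1/(1 + SNR_N) = 1/45.66836 = 0.021897
Pd = (1e-3)^0.021897 = 0.85962
Pd = 86.0%

86.0%


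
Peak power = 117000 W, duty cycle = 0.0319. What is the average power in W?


P_avg = 117000 * 0.0319 = 3732.3 W

3732.3 W


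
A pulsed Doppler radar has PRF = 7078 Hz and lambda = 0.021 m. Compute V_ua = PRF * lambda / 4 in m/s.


V_ua = 7078 * 0.021 / 4 = 37.2 m/s

37.2 m/s


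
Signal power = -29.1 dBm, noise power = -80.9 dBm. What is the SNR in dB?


SNR = -29.1 - (-80.9) = 51.8 dB

51.8 dB


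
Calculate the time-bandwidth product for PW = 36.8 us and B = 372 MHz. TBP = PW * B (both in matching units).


TBP = 36.8 * 372 = 13689.6

13689.6


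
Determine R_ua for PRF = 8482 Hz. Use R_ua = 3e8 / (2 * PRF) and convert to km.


R_ua = 3e8 / (2 * 8482) = 17684.5 m = 17.7 km

17.7 km


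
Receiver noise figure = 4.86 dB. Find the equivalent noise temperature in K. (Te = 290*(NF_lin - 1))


NF_lin = 10^(4.86/10) = 3.061963
Te = 290 * (3.061963 - 1) = 598.0 K

598.0 K


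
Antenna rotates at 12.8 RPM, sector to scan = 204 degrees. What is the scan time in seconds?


t = 204 / (12.8 * 360) * 60 = 2.66 s

2.66 s


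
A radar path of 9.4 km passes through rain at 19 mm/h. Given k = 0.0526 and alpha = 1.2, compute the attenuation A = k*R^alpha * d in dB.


gamma = 0.0526 * 19^1.2 = 1.800902 dB/km
A = 1.800902 * 9.4 = 16.93 dB

16.93 dB


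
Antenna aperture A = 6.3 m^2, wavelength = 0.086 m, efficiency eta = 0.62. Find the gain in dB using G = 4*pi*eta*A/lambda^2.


G_linear = 4*pi*0.62*6.3/0.086^2 = 6636.59
G_dB = 10*log10(6636.59) = 38.2 dB

38.2 dB


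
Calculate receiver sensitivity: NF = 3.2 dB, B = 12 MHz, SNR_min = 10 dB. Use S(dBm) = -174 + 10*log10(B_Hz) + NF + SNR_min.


10*log10(12000000.0) = 70.79
S = -174 + 70.79 + 3.2 + 10 = -90.0 dBm

-90.0 dBm


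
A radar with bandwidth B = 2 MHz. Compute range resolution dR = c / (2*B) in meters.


dR = 3e8 / (2 * 2000000.0) = 75.0 m

75.0 m


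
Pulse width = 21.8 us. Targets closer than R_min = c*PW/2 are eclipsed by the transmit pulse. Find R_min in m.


R_min = 3e8 * 21.8e-6 / 2 = 3270.0 m

3270.0 m


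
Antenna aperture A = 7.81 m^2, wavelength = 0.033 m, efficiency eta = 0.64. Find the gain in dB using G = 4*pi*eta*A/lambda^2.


G_linear = 4*pi*0.64*7.81/0.033^2 = 57678.37
G_dB = 10*log10(57678.37) = 47.6 dB

47.6 dB


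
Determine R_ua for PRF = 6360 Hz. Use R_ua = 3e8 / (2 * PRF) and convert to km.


R_ua = 3e8 / (2 * 6360) = 23584.9 m = 23.6 km

23.6 km


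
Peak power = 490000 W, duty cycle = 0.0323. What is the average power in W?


P_avg = 490000 * 0.0323 = 15827.0 W

15827.0 W


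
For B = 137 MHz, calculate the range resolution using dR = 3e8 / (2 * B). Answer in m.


dR = 3e8 / (2 * 137000000.0) = 1.09 m

1.09 m


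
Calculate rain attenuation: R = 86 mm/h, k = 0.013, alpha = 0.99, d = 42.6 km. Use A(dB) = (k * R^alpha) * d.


gamma = 0.013 * 86^0.99 = 1.069293 dB/km
A = 1.069293 * 42.6 = 45.55 dB

45.55 dB


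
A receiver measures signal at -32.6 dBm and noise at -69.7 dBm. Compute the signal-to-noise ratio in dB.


SNR = -32.6 - (-69.7) = 37.1 dB

37.1 dB


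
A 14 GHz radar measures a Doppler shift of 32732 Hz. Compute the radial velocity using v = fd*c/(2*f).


v = 32732 * 3e8 / (2 * 14000000000.0) = 350.7 m/s

350.7 m/s


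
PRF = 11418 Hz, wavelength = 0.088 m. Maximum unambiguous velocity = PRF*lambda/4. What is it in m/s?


V_ua = 11418 * 0.088 / 4 = 251.2 m/s

251.2 m/s


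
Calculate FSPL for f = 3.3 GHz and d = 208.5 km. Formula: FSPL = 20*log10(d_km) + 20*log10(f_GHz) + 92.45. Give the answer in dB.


20*log10(208.5) = 46.38
20*log10(3.3) = 10.37
FSPL = 149.2 dB

149.2 dB


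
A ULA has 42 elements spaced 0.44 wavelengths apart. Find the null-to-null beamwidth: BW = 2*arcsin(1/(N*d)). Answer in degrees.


1/(N*d) = 1/(42*0.44) = 0.054113
BW = 2*arcsin(0.054113) = 6.2 degrees

6.2 degrees


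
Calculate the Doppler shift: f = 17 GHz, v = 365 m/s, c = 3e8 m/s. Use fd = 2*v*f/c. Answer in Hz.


fd = 2 * 365 * 17000000000.0 / 3e8 = 41366.7 Hz

41366.7 Hz


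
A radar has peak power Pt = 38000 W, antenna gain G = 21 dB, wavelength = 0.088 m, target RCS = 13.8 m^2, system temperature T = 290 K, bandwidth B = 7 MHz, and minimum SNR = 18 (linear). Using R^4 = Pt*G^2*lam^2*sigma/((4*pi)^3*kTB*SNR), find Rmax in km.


G_lin = 10^(21/10) = 125.892541
R^4 = 38000 * 125.892541^2 * 0.088^2 * 13.8 / ((4*pi)^3 * 1.38e-23 * 290 * 7000000.0 * 18)
R^4 = 6.43207e16 m^4
R_max = (6.43207e16)^(1/4) = 15925.3 m = 15.9 km

15.9 km


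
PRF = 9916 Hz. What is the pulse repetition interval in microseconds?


PRI = 1/9916 = 0.0001008471 s = 100.8 us

100.8 us


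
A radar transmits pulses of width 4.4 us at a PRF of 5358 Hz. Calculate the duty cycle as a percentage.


DC = 4.4e-6 * 5358 * 100 = 2.36%

2.36%


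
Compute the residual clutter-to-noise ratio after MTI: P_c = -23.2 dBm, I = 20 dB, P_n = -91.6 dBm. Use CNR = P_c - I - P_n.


CNR = -23.2 - 20 - (-91.6) = 48.4 dB

48.4 dB


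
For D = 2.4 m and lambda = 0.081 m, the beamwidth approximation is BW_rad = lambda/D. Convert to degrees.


BW_rad = 0.081 / 2.4 = 0.03375
BW_deg = 1.93 degrees

1.93 degrees


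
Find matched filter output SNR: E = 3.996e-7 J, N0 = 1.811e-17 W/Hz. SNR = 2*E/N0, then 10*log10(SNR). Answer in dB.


SNR_lin = 2 * 3.996e-7 / 1.811e-17 = 4.413e10
SNR_dB = 10*log10(4.413e10) = 106.4 dB

106.4 dB


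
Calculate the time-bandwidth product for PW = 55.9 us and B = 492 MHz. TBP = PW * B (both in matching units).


TBP = 55.9 * 492 = 27502.8

27502.8


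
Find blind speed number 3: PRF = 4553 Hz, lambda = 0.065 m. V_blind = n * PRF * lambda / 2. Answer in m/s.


V_blind = 3 * 4553 * 0.065 / 2 = 443.9 m/s

443.9 m/s


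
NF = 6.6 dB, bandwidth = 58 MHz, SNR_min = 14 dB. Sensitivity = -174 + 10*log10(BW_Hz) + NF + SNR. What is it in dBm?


10*log10(58000000.0) = 77.63
S = -174 + 77.63 + 6.6 + 14 = -75.8 dBm

-75.8 dBm


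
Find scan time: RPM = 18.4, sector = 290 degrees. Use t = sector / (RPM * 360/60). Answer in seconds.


t = 290 / (18.4 * 360) * 60 = 2.63 s

2.63 s


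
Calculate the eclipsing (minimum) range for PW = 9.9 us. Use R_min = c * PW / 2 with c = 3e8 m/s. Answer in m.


R_min = 3e8 * 9.9e-6 / 2 = 1485.0 m

1485.0 m


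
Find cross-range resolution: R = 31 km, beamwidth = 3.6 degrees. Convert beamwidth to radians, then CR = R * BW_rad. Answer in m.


BW_rad = 0.062831853
CR = 31000 * 0.062831853 = 1947.8 m

1947.8 m


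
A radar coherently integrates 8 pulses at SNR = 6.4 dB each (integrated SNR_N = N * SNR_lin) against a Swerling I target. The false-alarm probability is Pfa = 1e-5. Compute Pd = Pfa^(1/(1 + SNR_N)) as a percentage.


SNR_lin = 10^(6.4/10) = 4.36516
SNR_N = 8 * 4.36516 = 34.92128
1/(1 + SNR_N) = 1/35.92128 = 0.0278387
Pd = (1e-5)^0.0278387 = 0.72578
Pd = 72.6%

72.6%


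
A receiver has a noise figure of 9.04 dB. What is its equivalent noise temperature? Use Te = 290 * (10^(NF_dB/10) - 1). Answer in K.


NF_lin = 10^(9.04/10) = 8.016781
Te = 290 * (8.016781 - 1) = 2034.9 K

2034.9 K


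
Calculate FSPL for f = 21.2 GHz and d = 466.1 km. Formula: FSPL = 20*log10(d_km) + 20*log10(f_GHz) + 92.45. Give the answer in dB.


20*log10(466.1) = 53.37
20*log10(21.2) = 26.53
FSPL = 172.3 dB

172.3 dB


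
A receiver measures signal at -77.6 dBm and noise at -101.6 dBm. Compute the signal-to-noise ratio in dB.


SNR = -77.6 - (-101.6) = 24.0 dB

24.0 dB


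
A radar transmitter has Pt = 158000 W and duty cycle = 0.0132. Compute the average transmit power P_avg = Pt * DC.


P_avg = 158000 * 0.0132 = 2085.6 W

2085.6 W


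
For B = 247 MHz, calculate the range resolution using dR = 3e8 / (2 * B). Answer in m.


dR = 3e8 / (2 * 247000000.0) = 0.61 m

0.61 m


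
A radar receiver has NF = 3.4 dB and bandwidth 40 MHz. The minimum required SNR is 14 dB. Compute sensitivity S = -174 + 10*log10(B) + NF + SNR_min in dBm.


10*log10(40000000.0) = 76.02
S = -174 + 76.02 + 3.4 + 14 = -80.6 dBm

-80.6 dBm


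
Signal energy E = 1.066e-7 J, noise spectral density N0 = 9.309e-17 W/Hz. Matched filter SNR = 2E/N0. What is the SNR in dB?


SNR_lin = 2 * 1.066e-7 / 9.309e-17 = 2.29e9
SNR_dB = 10*log10(2.29e9) = 93.6 dB

93.6 dB


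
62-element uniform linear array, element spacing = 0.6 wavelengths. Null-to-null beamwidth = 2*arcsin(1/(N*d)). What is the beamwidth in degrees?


1/(N*d) = 1/(62*0.6) = 0.026882
BW = 2*arcsin(0.026882) = 3.1 degrees

3.1 degrees


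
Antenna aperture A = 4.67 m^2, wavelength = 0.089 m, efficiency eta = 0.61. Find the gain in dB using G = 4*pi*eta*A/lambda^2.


G_linear = 4*pi*0.61*4.67/0.089^2 = 4519.36
G_dB = 10*log10(4519.36) = 36.6 dB

36.6 dB


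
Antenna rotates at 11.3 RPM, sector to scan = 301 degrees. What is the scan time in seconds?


t = 301 / (11.3 * 360) * 60 = 4.44 s

4.44 s


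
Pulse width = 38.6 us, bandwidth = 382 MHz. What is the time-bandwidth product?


TBP = 38.6 * 382 = 14745.2

14745.2


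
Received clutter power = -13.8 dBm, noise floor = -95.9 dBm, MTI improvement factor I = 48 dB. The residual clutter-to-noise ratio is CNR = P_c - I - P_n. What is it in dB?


CNR = -13.8 - 48 - (-95.9) = 34.1 dB

34.1 dB


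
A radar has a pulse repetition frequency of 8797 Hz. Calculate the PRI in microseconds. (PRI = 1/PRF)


PRI = 1/8797 = 0.0001136751 s = 113.7 us

113.7 us


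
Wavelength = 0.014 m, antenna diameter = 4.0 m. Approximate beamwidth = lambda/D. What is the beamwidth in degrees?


BW_rad = 0.014 / 4.0 = 0.0035
BW_deg = 0.2 degrees

0.2 degrees


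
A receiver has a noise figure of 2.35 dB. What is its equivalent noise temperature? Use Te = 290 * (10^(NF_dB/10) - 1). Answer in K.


NF_lin = 10^(2.35/10) = 1.717908
Te = 290 * (1.717908 - 1) = 208.2 K

208.2 K


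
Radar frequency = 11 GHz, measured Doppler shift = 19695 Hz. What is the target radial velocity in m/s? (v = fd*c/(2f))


v = 19695 * 3e8 / (2 * 11000000000.0) = 268.6 m/s

268.6 m/s


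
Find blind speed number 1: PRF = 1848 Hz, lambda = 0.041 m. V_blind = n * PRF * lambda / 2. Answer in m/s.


V_blind = 1 * 1848 * 0.041 / 2 = 37.9 m/s

37.9 m/s


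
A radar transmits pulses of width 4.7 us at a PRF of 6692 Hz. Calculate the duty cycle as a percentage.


DC = 4.7e-6 * 6692 * 100 = 3.15%

3.15%


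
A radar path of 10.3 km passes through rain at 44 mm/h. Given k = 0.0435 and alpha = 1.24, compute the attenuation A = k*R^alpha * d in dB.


gamma = 0.0435 * 44^1.24 = 4.746468 dB/km
A = 4.746468 * 10.3 = 48.89 dB

48.89 dB


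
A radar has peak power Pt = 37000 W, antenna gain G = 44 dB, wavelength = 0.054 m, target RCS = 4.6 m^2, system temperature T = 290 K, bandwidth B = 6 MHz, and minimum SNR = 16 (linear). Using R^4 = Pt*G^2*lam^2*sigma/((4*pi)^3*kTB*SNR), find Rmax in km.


G_lin = 10^(44/10) = 25118.864315
R^4 = 37000 * 25118.864315^2 * 0.054^2 * 4.6 / ((4*pi)^3 * 1.38e-23 * 290 * 6000000.0 * 16)
R^4 = 4.10742e20 m^4
R_max = (4.10742e20)^(1/4) = 142361.4 m = 142.4 km

142.4 km


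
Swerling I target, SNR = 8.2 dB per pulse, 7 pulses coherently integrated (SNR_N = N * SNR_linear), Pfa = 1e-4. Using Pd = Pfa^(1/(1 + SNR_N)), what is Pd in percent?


SNR_lin = 10^(8.2/10) = 6.60693
SNR_N = 7 * 6.60693 = 46.24851
1/(1 + SNR_N) = 1/47.24851 = 0.0211647
Pd = (1e-4)^0.0211647 = 0.82289
Pd = 82.3%

82.3%


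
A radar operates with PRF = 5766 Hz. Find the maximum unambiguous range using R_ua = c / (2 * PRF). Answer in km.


R_ua = 3e8 / (2 * 5766) = 26014.6 m = 26.0 km

26.0 km


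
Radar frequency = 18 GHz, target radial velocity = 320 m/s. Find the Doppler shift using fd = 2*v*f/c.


fd = 2 * 320 * 18000000000.0 / 3e8 = 38400.0 Hz

38400.0 Hz


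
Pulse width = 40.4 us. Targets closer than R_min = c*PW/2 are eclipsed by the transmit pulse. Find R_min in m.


R_min = 3e8 * 40.4e-6 / 2 = 6060.0 m

6060.0 m


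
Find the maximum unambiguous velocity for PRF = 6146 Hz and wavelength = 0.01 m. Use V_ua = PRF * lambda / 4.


V_ua = 6146 * 0.01 / 4 = 15.4 m/s

15.4 m/s


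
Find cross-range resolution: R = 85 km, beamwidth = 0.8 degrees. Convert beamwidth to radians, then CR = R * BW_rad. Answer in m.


BW_rad = 0.013962634
CR = 85000 * 0.013962634 = 1186.8 m

1186.8 m


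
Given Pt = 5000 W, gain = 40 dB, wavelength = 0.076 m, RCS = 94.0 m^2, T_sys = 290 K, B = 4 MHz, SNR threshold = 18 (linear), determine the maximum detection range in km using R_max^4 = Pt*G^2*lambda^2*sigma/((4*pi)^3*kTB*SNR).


G_lin = 10^(40/10) = 10000.0
R^4 = 5000 * 10000.0^2 * 0.076^2 * 94.0 / ((4*pi)^3 * 1.38e-23 * 290 * 4000000.0 * 18)
R^4 = 4.74773e20 m^4
R_max = (4.74773e20)^(1/4) = 147611.9 m = 147.6 km

147.6 km


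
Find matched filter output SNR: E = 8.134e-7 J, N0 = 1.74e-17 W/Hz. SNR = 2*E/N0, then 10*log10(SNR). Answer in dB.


SNR_lin = 2 * 8.134e-7 / 1.74e-17 = 9.349e10
SNR_dB = 10*log10(9.349e10) = 109.7 dB

109.7 dB


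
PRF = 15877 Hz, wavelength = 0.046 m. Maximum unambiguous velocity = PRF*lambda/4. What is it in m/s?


V_ua = 15877 * 0.046 / 4 = 182.6 m/s

182.6 m/s


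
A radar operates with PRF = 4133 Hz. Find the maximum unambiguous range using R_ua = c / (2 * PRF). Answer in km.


R_ua = 3e8 / (2 * 4133) = 36293.2 m = 36.3 km

36.3 km


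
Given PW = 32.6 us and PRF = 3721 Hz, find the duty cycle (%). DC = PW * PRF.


DC = 32.6e-6 * 3721 * 100 = 12.13%

12.13%


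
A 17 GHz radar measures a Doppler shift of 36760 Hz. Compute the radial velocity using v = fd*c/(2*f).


v = 36760 * 3e8 / (2 * 17000000000.0) = 324.4 m/s

324.4 m/s


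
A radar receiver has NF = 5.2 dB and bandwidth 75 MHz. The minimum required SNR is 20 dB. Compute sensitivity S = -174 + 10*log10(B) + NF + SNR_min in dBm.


10*log10(75000000.0) = 78.75
S = -174 + 78.75 + 5.2 + 20 = -70.0 dBm

-70.0 dBm


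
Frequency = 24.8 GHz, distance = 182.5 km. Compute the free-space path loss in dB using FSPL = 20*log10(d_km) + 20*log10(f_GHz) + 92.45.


20*log10(182.5) = 45.23
20*log10(24.8) = 27.89
FSPL = 165.6 dB

165.6 dB


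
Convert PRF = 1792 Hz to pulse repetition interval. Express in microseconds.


PRI = 1/1792 = 0.0005580357 s = 558.0 us

558.0 us


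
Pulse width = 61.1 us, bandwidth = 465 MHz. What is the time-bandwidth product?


TBP = 61.1 * 465 = 28411.5

28411.5


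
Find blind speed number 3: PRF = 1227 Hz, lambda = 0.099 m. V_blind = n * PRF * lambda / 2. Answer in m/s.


V_blind = 3 * 1227 * 0.099 / 2 = 182.2 m/s

182.2 m/s


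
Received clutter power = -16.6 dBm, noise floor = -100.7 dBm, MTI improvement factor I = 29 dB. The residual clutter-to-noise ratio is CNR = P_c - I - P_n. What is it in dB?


CNR = -16.6 - 29 - (-100.7) = 55.1 dB

55.1 dB


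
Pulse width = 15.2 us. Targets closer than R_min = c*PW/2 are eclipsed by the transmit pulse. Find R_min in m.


R_min = 3e8 * 15.2e-6 / 2 = 2280.0 m

2280.0 m


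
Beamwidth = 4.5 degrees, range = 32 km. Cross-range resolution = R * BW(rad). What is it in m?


BW_rad = 0.078539816
CR = 32000 * 0.078539816 = 2513.3 m

2513.3 m


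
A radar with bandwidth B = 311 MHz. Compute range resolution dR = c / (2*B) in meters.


dR = 3e8 / (2 * 311000000.0) = 0.48 m

0.48 m


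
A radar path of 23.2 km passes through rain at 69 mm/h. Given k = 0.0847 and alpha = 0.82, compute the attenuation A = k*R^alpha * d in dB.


gamma = 0.0847 * 69^0.82 = 2.727342 dB/km
A = 2.727342 * 23.2 = 63.27 dB

63.27 dB


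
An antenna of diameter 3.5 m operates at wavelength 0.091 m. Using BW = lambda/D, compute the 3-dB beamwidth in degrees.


BW_rad = 0.091 / 3.5 = 0.026
BW_deg = 1.49 degrees

1.49 degrees


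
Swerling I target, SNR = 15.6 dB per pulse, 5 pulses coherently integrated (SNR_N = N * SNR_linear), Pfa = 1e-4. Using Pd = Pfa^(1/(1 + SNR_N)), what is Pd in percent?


SNR_lin = 10^(15.6/10) = 36.30781
SNR_N = 5 * 36.30781 = 181.53905
1/(1 + SNR_N) = 1/182.53905 = 0.0054783
Pd = (1e-4)^0.0054783 = 0.95079
Pd = 95.1%

95.1%


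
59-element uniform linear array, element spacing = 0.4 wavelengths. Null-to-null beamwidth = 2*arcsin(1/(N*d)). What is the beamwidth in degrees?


1/(N*d) = 1/(59*0.4) = 0.042373
BW = 2*arcsin(0.042373) = 4.9 degrees

4.9 degrees


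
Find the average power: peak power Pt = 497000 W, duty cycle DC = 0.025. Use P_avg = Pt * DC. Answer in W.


P_avg = 497000 * 0.025 = 12425.0 W

12425.0 W


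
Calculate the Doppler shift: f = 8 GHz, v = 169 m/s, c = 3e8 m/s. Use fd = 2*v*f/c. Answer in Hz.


fd = 2 * 169 * 8000000000.0 / 3e8 = 9013.3 Hz

9013.3 Hz


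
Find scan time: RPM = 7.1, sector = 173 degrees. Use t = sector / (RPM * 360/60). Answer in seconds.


t = 173 / (7.1 * 360) * 60 = 4.06 s

4.06 s


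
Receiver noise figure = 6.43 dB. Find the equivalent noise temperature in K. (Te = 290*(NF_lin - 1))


NF_lin = 10^(6.43/10) = 4.395416
Te = 290 * (4.395416 - 1) = 984.7 K

984.7 K


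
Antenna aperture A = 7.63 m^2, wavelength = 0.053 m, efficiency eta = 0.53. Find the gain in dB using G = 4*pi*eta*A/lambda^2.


G_linear = 4*pi*0.53*7.63/0.053^2 = 18090.83
G_dB = 10*log10(18090.83) = 42.6 dB

42.6 dB


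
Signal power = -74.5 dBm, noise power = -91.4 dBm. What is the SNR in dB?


SNR = -74.5 - (-91.4) = 16.9 dB

16.9 dB


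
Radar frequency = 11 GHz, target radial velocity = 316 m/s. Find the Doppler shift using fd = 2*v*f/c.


fd = 2 * 316 * 11000000000.0 / 3e8 = 23173.3 Hz

23173.3 Hz


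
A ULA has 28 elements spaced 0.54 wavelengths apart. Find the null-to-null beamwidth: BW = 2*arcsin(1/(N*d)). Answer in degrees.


1/(N*d) = 1/(28*0.54) = 0.066138
BW = 2*arcsin(0.066138) = 7.6 degrees

7.6 degrees


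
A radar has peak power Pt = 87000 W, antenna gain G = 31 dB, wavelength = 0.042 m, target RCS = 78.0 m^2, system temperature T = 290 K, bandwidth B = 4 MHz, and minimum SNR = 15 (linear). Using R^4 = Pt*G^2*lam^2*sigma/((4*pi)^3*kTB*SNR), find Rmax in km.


G_lin = 10^(31/10) = 1258.925412
R^4 = 87000 * 1258.925412^2 * 0.042^2 * 78.0 / ((4*pi)^3 * 1.38e-23 * 290 * 4000000.0 * 15)
R^4 = 3.98157e19 m^4
R_max = (3.98157e19)^(1/4) = 79435.3 m = 79.4 km

79.4 km


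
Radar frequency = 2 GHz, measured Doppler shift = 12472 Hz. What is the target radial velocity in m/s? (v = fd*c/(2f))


v = 12472 * 3e8 / (2 * 2000000000.0) = 935.4 m/s

935.4 m/s


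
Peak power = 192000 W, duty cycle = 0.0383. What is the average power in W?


P_avg = 192000 * 0.0383 = 7353.6 W

7353.6 W


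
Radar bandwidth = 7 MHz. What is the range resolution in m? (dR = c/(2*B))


dR = 3e8 / (2 * 7000000.0) = 21.43 m

21.43 m


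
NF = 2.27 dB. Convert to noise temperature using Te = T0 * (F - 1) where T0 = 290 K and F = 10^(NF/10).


NF_lin = 10^(2.27/10) = 1.686553
Te = 290 * (1.686553 - 1) = 199.1 K

199.1 K


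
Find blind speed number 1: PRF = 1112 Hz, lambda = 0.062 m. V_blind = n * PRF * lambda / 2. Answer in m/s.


V_blind = 1 * 1112 * 0.062 / 2 = 34.5 m/s

34.5 m/s


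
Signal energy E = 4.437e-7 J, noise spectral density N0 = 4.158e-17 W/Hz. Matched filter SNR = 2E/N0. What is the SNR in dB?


SNR_lin = 2 * 4.437e-7 / 4.158e-17 = 2.134e10
SNR_dB = 10*log10(2.134e10) = 103.3 dB

103.3 dB


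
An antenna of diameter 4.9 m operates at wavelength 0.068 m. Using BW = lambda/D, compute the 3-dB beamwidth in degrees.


BW_rad = 0.068 / 4.9 = 0.013878
BW_deg = 0.8 degrees

0.8 degrees


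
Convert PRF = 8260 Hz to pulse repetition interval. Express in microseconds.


PRI = 1/8260 = 0.0001210654 s = 121.1 us

121.1 us


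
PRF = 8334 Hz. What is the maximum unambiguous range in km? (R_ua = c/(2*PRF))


R_ua = 3e8 / (2 * 8334) = 17998.6 m = 18.0 km

18.0 km


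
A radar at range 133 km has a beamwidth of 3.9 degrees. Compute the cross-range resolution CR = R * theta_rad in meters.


BW_rad = 0.068067841
CR = 133000 * 0.068067841 = 9053.0 m

9053.0 m


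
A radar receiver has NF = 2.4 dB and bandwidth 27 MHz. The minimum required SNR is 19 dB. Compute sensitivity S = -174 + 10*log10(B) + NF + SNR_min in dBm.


10*log10(27000000.0) = 74.31
S = -174 + 74.31 + 2.4 + 19 = -78.3 dBm

-78.3 dBm


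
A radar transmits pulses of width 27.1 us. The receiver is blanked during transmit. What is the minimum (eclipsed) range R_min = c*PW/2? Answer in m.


R_min = 3e8 * 27.1e-6 / 2 = 4065.0 m

4065.0 m


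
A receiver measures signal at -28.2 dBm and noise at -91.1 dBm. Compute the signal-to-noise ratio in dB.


SNR = -28.2 - (-91.1) = 62.9 dB

62.9 dB


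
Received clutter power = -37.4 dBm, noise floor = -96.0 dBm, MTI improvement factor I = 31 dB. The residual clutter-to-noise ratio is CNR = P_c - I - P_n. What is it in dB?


CNR = -37.4 - 31 - (-96.0) = 27.6 dB

27.6 dB


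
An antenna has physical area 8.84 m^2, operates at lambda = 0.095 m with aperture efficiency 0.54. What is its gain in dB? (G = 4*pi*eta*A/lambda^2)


G_linear = 4*pi*0.54*8.84/0.095^2 = 6646.74
G_dB = 10*log10(6646.74) = 38.2 dB

38.2 dB


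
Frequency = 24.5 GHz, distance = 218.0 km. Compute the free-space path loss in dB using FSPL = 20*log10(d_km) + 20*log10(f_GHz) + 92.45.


20*log10(218.0) = 46.77
20*log10(24.5) = 27.78
FSPL = 167.0 dB

167.0 dB


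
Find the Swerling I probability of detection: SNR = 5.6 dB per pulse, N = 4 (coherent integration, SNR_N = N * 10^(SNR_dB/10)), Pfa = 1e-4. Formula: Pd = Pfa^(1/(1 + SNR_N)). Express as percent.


SNR_lin = 10^(5.6/10) = 3.63078
SNR_N = 4 * 3.63078 = 14.52312
1/(1 + SNR_N) = 1/15.52312 = 0.06442
Pd = (1e-4)^0.06442 = 0.55248
Pd = 55.2%

55.2%


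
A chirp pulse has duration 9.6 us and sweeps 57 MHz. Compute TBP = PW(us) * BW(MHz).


TBP = 9.6 * 57 = 547.2

547.2
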